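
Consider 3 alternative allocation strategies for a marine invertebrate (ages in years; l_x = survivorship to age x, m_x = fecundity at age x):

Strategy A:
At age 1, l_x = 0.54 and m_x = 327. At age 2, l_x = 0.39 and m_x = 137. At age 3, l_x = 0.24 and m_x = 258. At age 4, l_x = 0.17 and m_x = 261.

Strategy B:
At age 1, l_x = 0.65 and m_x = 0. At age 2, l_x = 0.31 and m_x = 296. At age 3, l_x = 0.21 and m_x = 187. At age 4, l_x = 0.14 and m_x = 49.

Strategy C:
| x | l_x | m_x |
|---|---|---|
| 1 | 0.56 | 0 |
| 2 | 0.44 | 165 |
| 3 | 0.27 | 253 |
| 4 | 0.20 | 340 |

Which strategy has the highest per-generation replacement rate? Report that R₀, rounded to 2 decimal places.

336.30

Strategy A: R₀ = 0.54×327 + 0.39×137 + 0.24×258 + 0.17×261 = 336.3000
Strategy B: R₀ = 0.65×0 + 0.31×296 + 0.21×187 + 0.14×49 = 137.8900
Strategy C: R₀ = 0.56×0 + 0.44×165 + 0.27×253 + 0.20×340 = 208.9100
Highest R₀: strategy A with 336.3000.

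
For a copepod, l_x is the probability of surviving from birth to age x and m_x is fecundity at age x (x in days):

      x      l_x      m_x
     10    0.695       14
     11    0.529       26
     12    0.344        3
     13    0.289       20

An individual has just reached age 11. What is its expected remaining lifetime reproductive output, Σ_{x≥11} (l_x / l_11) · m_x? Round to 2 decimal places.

38.88

l_11 = 0.529. Conditional survival from age 11 to x is l_x / l_11.
  x=11: (0.529/0.529) × 26 = 26.0000
  x=12: (0.344/0.529) × 3 = 1.9509
  x=13: (0.289/0.529) × 20 = 10.9263
Sum = 26.0000 + 1.9509 + 10.9263 = 38.8771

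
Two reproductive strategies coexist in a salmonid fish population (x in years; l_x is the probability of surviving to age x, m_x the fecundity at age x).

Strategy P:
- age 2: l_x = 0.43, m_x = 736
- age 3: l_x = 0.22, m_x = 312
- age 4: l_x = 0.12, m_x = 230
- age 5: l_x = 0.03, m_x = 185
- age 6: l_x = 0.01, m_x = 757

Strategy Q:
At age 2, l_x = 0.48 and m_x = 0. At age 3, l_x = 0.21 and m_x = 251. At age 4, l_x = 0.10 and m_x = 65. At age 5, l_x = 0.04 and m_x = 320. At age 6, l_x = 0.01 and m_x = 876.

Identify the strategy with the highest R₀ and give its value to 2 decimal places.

425.84

Strategy P: R₀ = 0.43×736 + 0.22×312 + 0.12×230 + 0.03×185 + 0.01×757 = 425.8400
Strategy Q: R₀ = 0.48×0 + 0.21×251 + 0.10×65 + 0.04×320 + 0.01×876 = 80.7700
Highest R₀: strategy P with 425.8400.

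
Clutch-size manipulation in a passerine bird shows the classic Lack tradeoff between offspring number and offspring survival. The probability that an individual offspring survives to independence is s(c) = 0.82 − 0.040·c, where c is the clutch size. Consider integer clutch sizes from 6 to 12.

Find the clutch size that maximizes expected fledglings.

10

Expected fledglings = c × s(c):
  c=6: 6 × 0.580 = 3.480
  c=7: 7 × 0.540 = 3.780
  c=8: 8 × 0.500 = 4.000
  c=9: 9 × 0.460 = 4.140
  c=10: 10 × 0.420 = 4.200
  c=11: 11 × 0.380 = 4.180
  c=12: 12 × 0.340 = 4.080
Maximum at c = 10 (4.200 fledglings).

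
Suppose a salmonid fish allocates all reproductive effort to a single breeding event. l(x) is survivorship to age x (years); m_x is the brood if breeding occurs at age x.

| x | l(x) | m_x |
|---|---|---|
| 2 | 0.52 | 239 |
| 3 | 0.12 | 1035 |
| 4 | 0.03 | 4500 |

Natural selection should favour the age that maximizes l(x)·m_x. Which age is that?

4

Expected offspring if breeding at age x = l(x) × m_x:
  age 2: 0.52 × 239 = 124.280
  age 3: 0.12 × 1035 = 124.200
  age 4: 0.03 × 4500 = 135.000
Maximum at age 4 (135.000).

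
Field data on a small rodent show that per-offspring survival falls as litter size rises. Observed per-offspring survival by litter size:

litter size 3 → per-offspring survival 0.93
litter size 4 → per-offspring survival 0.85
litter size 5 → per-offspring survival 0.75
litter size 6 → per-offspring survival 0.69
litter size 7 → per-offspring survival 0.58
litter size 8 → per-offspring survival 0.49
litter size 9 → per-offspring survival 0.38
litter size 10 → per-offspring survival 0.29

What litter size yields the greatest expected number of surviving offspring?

6

Expected surviving offspring = c × s(c):
  c=3: 3 × 0.93 = 2.790
  c=4: 4 × 0.85 = 3.400
  c=5: 5 × 0.75 = 3.750
  c=6: 6 × 0.69 = 4.140
  c=7: 7 × 0.58 = 4.060
  c=8: 8 × 0.49 = 3.920
  c=9: 9 × 0.38 = 3.420
  c=10: 10 × 0.29 = 2.900
Maximum at c = 6 (4.140 surviving offspring).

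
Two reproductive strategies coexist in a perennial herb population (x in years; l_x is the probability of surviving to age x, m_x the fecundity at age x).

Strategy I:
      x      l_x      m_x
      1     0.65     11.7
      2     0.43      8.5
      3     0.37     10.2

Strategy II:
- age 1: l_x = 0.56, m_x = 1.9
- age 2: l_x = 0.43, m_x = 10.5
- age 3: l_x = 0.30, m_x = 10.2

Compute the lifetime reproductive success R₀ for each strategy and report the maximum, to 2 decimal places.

Strategy I: R₀ = 0.65×11.7 + 0.43×8.5 + 0.37×10.2 = 15.0340
Strategy II: R₀ = 0.56×1.9 + 0.43×10.5 + 0.30×10.2 = 8.6390
Highest R₀: strategy I with 15.0340.

15.03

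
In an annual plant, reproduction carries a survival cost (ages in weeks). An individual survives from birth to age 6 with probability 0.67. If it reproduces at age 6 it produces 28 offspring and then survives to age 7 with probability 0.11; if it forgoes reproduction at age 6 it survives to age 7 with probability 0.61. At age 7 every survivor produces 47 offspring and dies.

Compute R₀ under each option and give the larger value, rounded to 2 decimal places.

22.22

breed at age 6: R₀ = 0.67 × (28 + 0.11 × 47) = 0.67 × 33.1700 = 22.2239
delay to age 7: R₀ = 0.67 × (0.61 × 47) = 0.67 × 28.6700 = 19.2089
Higher: breed at age 6 (22.2239).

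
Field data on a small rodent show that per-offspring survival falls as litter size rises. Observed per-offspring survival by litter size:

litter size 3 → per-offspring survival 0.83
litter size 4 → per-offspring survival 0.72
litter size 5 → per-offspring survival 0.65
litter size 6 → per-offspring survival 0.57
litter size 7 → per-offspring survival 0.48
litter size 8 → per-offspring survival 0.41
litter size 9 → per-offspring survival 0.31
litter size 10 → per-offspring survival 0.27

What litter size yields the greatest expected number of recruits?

Expected recruits = c × s(c):
  c=3: 3 × 0.83 = 2.490
  c=4: 4 × 0.72 = 2.880
  c=5: 5 × 0.65 = 3.250
  c=6: 6 × 0.57 = 3.420
  c=7: 7 × 0.48 = 3.360
  c=8: 8 × 0.41 = 3.280
  c=9: 9 × 0.31 = 2.790
  c=10: 10 × 0.27 = 2.700
Maximum at c = 6 (3.420 recruits).

6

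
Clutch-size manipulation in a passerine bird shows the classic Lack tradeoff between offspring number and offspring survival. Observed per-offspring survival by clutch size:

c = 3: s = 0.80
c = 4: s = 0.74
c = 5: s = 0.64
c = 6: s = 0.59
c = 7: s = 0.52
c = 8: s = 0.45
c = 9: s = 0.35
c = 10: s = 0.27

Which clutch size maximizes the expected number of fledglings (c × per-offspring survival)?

Expected fledglings = c × s(c):
  c=3: 3 × 0.80 = 2.400
  c=4: 4 × 0.74 = 2.960
  c=5: 5 × 0.64 = 3.200
  c=6: 6 × 0.59 = 3.540
  c=7: 7 × 0.52 = 3.640
  c=8: 8 × 0.45 = 3.600
  c=9: 9 × 0.35 = 3.150
  c=10: 10 × 0.27 = 2.700
Maximum at c = 7 (3.640 fledglings).

7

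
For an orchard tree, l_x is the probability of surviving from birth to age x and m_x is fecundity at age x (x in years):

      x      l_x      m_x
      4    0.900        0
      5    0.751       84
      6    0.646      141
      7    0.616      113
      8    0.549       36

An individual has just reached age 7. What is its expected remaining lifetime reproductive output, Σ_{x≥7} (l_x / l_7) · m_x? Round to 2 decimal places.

l_7 = 0.616. Conditional survival from age 7 to x is l_x / l_7.
  x=7: (0.616/0.616) × 113 = 113.0000
  x=8: (0.549/0.616) × 36 = 32.0844
Sum = 113.0000 + 32.0844 = 145.0844

145.08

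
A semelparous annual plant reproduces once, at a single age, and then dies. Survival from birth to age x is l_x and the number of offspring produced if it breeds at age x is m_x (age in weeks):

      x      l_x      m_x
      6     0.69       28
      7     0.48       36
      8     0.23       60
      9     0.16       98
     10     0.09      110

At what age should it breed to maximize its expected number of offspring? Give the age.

Expected offspring if breeding at age x = l_x × m_x:
  age 6: 0.69 × 28 = 19.320
  age 7: 0.48 × 36 = 17.280
  age 8: 0.23 × 60 = 13.800
  age 9: 0.16 × 98 = 15.680
  age 10: 0.09 × 110 = 9.900
Maximum at age 6 (19.320).

6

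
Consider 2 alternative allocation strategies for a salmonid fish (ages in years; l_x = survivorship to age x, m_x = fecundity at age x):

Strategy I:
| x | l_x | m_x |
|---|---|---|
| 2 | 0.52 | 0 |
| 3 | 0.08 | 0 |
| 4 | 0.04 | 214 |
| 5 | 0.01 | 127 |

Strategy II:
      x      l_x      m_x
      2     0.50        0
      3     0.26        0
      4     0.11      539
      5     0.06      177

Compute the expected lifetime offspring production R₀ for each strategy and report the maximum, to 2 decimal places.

69.91

Strategy I: R₀ = 0.52×0 + 0.08×0 + 0.04×214 + 0.01×127 = 9.8300
Strategy II: R₀ = 0.50×0 + 0.26×0 + 0.11×539 + 0.06×177 = 69.9100
Highest R₀: strategy II with 69.9100.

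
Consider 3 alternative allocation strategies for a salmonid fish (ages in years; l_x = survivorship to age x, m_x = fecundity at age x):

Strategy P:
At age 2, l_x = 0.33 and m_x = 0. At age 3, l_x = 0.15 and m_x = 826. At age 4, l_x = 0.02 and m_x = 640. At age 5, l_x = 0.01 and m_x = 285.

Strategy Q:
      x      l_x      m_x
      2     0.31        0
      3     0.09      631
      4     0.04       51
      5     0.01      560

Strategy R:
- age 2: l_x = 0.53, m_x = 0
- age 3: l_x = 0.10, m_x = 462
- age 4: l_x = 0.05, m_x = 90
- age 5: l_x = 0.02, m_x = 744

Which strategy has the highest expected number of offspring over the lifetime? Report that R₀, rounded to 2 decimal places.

139.55

Strategy P: R₀ = 0.33×0 + 0.15×826 + 0.02×640 + 0.01×285 = 139.5500
Strategy Q: R₀ = 0.31×0 + 0.09×631 + 0.04×51 + 0.01×560 = 64.4300
Strategy R: R₀ = 0.53×0 + 0.10×462 + 0.05×90 + 0.02×744 = 65.5800
Highest R₀: strategy P with 139.5500.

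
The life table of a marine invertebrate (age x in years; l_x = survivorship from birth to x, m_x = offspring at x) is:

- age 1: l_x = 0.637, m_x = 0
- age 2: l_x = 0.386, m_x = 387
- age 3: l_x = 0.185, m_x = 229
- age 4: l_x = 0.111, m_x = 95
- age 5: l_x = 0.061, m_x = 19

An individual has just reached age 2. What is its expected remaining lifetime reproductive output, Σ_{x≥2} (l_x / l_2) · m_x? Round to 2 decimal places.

527.08

l_2 = 0.386. Conditional survival from age 2 to x is l_x / l_2.
  x=2: (0.386/0.386) × 387 = 387.0000
  x=3: (0.185/0.386) × 229 = 109.7539
  x=4: (0.111/0.386) × 95 = 27.3187
  x=5: (0.061/0.386) × 19 = 3.0026
Sum = 387.0000 + 109.7539 + 27.3187 + 3.0026 = 527.0751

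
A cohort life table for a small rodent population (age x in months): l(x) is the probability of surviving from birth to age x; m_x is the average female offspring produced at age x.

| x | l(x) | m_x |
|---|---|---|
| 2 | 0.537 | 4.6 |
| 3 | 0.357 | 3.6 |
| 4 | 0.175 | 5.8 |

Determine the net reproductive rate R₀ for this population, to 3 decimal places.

4.770

R₀ = Σ l(x) m_x:
  age 2: 0.537 × 4.6 = 2.4702
  age 3: 0.357 × 3.6 = 1.2852
  age 4: 0.175 × 5.8 = 1.0150
R₀ = 2.4702 + 1.2852 + 1.0150 = 4.7704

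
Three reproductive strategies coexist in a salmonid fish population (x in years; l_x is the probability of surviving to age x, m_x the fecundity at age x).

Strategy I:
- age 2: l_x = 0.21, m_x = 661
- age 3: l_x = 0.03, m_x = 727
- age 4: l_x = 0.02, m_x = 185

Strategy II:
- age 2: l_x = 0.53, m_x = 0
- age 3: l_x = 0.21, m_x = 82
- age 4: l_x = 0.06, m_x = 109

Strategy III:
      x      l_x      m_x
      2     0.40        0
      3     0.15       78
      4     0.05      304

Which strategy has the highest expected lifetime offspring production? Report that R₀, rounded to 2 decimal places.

164.32

Strategy I: R₀ = 0.21×661 + 0.03×727 + 0.02×185 = 164.3200
Strategy II: R₀ = 0.53×0 + 0.21×82 + 0.06×109 = 23.7600
Strategy III: R₀ = 0.40×0 + 0.15×78 + 0.05×304 = 26.9000
Highest R₀: strategy I with 164.3200.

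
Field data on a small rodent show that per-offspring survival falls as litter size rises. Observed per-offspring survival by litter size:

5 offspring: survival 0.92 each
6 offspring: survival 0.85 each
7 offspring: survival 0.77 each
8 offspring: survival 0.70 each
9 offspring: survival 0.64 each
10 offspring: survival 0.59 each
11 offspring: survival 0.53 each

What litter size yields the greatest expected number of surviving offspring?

Expected surviving offspring = c × s(c):
  c=5: 5 × 0.92 = 4.600
  c=6: 6 × 0.85 = 5.100
  c=7: 7 × 0.77 = 5.390
  c=8: 8 × 0.70 = 5.600
  c=9: 9 × 0.64 = 5.760
  c=10: 10 × 0.59 = 5.900
  c=11: 11 × 0.53 = 5.830
Maximum at c = 10 (5.900 surviving offspring).

10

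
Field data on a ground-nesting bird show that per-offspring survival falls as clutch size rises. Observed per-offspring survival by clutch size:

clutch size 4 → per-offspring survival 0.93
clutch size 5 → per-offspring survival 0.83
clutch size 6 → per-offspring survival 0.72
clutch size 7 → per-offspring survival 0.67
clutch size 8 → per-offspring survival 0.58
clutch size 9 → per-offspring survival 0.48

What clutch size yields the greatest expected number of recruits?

Expected recruits = c × s(c):
  c=4: 4 × 0.93 = 3.720
  c=5: 5 × 0.83 = 4.150
  c=6: 6 × 0.72 = 4.320
  c=7: 7 × 0.67 = 4.690
  c=8: 8 × 0.58 = 4.640
  c=9: 9 × 0.48 = 4.320
Maximum at c = 7 (4.690 recruits).

7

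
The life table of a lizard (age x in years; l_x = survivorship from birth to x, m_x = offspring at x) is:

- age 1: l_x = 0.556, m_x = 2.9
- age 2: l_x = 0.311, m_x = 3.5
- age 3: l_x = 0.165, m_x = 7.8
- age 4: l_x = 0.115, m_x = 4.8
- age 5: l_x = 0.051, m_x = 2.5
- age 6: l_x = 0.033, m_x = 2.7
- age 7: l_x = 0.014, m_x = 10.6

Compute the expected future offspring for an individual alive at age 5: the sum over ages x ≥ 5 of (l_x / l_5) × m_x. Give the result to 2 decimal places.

l_5 = 0.051. Conditional survival from age 5 to x is l_x / l_5.
  x=5: (0.051/0.051) × 2.5 = 2.5000
  x=6: (0.033/0.051) × 2.7 = 1.7471
  x=7: (0.014/0.051) × 10.6 = 2.9098
Sum = 2.5000 + 1.7471 + 2.9098 = 7.1569

7.16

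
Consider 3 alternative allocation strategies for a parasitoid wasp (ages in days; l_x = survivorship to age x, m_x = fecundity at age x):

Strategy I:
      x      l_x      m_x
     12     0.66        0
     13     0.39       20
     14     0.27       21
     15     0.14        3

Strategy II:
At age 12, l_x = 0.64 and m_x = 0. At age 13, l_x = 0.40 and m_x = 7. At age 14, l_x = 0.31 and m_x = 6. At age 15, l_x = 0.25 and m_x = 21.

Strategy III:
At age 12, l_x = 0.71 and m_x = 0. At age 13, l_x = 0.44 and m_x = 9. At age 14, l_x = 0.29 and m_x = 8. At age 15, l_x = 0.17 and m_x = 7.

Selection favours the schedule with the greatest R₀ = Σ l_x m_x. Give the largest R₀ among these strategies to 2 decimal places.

13.89

Strategy I: R₀ = 0.66×0 + 0.39×20 + 0.27×21 + 0.14×3 = 13.8900
Strategy II: R₀ = 0.64×0 + 0.40×7 + 0.31×6 + 0.25×21 = 9.9100
Strategy III: R₀ = 0.71×0 + 0.44×9 + 0.29×8 + 0.17×7 = 7.4700
Highest R₀: strategy I with 13.8900.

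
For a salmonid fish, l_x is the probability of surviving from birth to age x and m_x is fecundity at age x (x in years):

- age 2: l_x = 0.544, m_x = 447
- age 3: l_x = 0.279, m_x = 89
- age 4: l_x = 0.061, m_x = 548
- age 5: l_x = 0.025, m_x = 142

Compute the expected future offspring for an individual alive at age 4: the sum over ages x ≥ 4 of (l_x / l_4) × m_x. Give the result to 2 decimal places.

606.20

l_4 = 0.061. Conditional survival from age 4 to x is l_x / l_4.
  x=4: (0.061/0.061) × 548 = 548.0000
  x=5: (0.025/0.061) × 142 = 58.1967
Sum = 548.0000 + 58.1967 = 606.1967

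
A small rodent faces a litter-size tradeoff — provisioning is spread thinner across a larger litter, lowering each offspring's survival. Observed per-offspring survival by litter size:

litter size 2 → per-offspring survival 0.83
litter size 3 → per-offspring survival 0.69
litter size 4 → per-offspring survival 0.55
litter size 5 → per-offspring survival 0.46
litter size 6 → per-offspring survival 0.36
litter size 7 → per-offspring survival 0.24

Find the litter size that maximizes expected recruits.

Expected recruits = c × s(c):
  c=2: 2 × 0.83 = 1.660
  c=3: 3 × 0.69 = 2.070
  c=4: 4 × 0.55 = 2.200
  c=5: 5 × 0.46 = 2.300
  c=6: 6 × 0.36 = 2.160
  c=7: 7 × 0.24 = 1.680
Maximum at c = 5 (2.300 recruits).

5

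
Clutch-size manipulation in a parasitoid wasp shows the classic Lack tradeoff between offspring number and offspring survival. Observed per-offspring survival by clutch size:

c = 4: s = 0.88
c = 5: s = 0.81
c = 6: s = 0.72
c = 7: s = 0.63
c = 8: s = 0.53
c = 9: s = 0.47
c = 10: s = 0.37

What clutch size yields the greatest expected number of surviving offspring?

Expected surviving offspring = c × s(c):
  c=4: 4 × 0.88 = 3.520
  c=5: 5 × 0.81 = 4.050
  c=6: 6 × 0.72 = 4.320
  c=7: 7 × 0.63 = 4.410
  c=8: 8 × 0.53 = 4.240
  c=9: 9 × 0.47 = 4.230
  c=10: 10 × 0.37 = 3.700
Maximum at c = 7 (4.410 surviving offspring).

7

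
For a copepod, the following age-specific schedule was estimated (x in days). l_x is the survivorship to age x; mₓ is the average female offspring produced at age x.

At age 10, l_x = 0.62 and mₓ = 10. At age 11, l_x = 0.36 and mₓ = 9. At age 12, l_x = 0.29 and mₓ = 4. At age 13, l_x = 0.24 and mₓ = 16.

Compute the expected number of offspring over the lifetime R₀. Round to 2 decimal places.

14.44

R₀ = Σ l_x mₓ:
  age 10: 0.62 × 10 = 6.2000
  age 11: 0.36 × 9 = 3.2400
  age 12: 0.29 × 4 = 1.1600
  age 13: 0.24 × 16 = 3.8400
R₀ = 6.2000 + 3.2400 + 1.1600 + 3.8400 = 14.4400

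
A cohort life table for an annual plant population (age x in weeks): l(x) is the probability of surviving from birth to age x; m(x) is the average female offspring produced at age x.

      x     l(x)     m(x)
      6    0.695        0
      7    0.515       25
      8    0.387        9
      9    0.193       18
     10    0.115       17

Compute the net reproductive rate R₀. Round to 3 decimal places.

R₀ = Σ l(x) m(x):
  age 6: 0.695 × 0 = 0.0000
  age 7: 0.515 × 25 = 12.8750
  age 8: 0.387 × 9 = 3.4830
  age 9: 0.193 × 18 = 3.4740
  age 10: 0.115 × 17 = 1.9550
R₀ = 0.0000 + 12.8750 + 3.4830 + 3.4740 + 1.9550 = 21.7870

21.787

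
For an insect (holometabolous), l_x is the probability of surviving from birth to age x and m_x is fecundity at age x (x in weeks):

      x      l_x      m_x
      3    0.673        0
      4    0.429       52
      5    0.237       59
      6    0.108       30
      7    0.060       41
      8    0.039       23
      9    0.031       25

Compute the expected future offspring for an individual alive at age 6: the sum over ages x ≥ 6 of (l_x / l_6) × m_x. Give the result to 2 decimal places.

l_6 = 0.108. Conditional survival from age 6 to x is l_x / l_6.
  x=6: (0.108/0.108) × 30 = 30.0000
  x=7: (0.060/0.108) × 41 = 22.7778
  x=8: (0.039/0.108) × 23 = 8.3056
  x=9: (0.031/0.108) × 25 = 7.1759
Sum = 30.0000 + 22.7778 + 8.3056 + 7.1759 = 68.2593

68.26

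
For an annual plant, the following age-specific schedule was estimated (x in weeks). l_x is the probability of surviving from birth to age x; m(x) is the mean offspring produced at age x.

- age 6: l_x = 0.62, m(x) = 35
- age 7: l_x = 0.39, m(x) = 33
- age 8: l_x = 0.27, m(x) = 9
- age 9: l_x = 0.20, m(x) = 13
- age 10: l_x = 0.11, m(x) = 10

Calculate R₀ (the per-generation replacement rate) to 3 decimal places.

40.700

R₀ = Σ l_x m(x):
  age 6: 0.62 × 35 = 21.7000
  age 7: 0.39 × 33 = 12.8700
  age 8: 0.27 × 9 = 2.4300
  age 9: 0.20 × 13 = 2.6000
  age 10: 0.11 × 10 = 1.1000
R₀ = 21.7000 + 12.8700 + 2.4300 + 2.6000 + 1.1000 = 40.7000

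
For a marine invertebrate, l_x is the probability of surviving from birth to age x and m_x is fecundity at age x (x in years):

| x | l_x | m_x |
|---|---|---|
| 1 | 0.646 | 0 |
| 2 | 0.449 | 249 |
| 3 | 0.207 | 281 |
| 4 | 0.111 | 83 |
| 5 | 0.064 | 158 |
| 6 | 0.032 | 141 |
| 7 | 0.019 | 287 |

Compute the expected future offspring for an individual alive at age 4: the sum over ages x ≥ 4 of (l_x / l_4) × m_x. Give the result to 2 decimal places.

l_4 = 0.111. Conditional survival from age 4 to x is l_x / l_4.
  x=4: (0.111/0.111) × 83 = 83.0000
  x=5: (0.064/0.111) × 158 = 91.0991
  x=6: (0.032/0.111) × 141 = 40.6486
  x=7: (0.019/0.111) × 287 = 49.1261
Sum = 83.0000 + 91.0991 + 40.6486 + 49.1261 = 263.8739

263.87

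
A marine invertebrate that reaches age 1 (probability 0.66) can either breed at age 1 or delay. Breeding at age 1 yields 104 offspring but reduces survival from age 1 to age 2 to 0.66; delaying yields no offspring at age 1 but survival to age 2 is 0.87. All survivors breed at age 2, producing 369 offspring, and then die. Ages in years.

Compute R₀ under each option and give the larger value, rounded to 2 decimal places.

229.38

breed at age 1: R₀ = 0.66 × (104 + 0.66 × 369) = 0.66 × 347.5400 = 229.3764
delay to age 2: R₀ = 0.66 × (0.87 × 369) = 0.66 × 321.0300 = 211.8798
Higher: breed at age 1 (229.3764).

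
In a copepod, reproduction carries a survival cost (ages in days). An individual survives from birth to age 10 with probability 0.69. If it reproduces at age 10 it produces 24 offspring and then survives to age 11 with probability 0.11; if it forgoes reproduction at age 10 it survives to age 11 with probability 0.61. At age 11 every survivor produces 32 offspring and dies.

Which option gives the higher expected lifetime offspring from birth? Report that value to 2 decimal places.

breed at age 10: R₀ = 0.69 × (24 + 0.11 × 32) = 0.69 × 27.5200 = 18.9888
delay to age 11: R₀ = 0.69 × (0.61 × 32) = 0.69 × 19.5200 = 13.4688
Higher: breed at age 10 (18.9888).

18.99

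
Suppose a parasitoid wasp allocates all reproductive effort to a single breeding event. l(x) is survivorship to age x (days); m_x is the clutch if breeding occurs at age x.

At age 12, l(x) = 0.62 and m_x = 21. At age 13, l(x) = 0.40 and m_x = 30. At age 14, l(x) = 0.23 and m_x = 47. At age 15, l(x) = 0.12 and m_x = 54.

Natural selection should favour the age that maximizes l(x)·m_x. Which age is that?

12

Expected offspring if breeding at age x = l(x) × m_x:
  age 12: 0.62 × 21 = 13.020
  age 13: 0.40 × 30 = 12.000
  age 14: 0.23 × 47 = 10.810
  age 15: 0.12 × 54 = 6.480
Maximum at age 12 (13.020).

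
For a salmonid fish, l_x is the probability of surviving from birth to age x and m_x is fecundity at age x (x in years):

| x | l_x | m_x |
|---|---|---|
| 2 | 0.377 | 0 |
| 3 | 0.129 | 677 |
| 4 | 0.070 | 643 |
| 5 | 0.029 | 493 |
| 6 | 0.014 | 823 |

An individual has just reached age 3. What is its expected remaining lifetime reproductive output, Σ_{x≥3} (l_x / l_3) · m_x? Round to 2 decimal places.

1226.06

l_3 = 0.129. Conditional survival from age 3 to x is l_x / l_3.
  x=3: (0.129/0.129) × 677 = 677.0000
  x=4: (0.070/0.129) × 643 = 348.9147
  x=5: (0.029/0.129) × 493 = 110.8295
  x=6: (0.014/0.129) × 823 = 89.3178
Sum = 677.0000 + 348.9147 + 110.8295 + 89.3178 = 1226.0620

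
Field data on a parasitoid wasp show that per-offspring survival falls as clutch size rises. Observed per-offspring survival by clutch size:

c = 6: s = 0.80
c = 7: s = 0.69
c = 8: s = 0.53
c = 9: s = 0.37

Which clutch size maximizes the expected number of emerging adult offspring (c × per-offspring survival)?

7

Expected emerging adult offspring = c × s(c):
  c=6: 6 × 0.80 = 4.800
  c=7: 7 × 0.69 = 4.830
  c=8: 8 × 0.53 = 4.240
  c=9: 9 × 0.37 = 3.330
Maximum at c = 7 (4.830 emerging adult offspring).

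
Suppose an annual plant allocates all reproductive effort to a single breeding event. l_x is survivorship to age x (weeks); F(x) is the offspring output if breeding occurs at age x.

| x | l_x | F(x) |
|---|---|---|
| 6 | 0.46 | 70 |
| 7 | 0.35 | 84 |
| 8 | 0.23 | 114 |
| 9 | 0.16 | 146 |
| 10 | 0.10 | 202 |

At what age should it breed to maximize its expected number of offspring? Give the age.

6

Expected offspring if breeding at age x = l_x × F(x):
  age 6: 0.46 × 70 = 32.200
  age 7: 0.35 × 84 = 29.400
  age 8: 0.23 × 114 = 26.220
  age 9: 0.16 × 146 = 23.360
  age 10: 0.10 × 202 = 20.200
Maximum at age 6 (32.200).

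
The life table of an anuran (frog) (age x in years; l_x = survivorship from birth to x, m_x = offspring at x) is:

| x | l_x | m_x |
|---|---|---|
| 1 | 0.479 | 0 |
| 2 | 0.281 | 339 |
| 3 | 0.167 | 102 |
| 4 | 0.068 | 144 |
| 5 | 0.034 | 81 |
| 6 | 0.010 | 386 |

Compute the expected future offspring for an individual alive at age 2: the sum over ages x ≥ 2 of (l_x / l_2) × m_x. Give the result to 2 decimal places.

l_2 = 0.281. Conditional survival from age 2 to x is l_x / l_2.
  x=2: (0.281/0.281) × 339 = 339.0000
  x=3: (0.167/0.281) × 102 = 60.6192
  x=4: (0.068/0.281) × 144 = 34.8470
  x=5: (0.034/0.281) × 81 = 9.8007
  x=6: (0.010/0.281) × 386 = 13.7367
Sum = 339.0000 + 60.6192 + 34.8470 + 9.8007 + 13.7367 = 458.0036

458.00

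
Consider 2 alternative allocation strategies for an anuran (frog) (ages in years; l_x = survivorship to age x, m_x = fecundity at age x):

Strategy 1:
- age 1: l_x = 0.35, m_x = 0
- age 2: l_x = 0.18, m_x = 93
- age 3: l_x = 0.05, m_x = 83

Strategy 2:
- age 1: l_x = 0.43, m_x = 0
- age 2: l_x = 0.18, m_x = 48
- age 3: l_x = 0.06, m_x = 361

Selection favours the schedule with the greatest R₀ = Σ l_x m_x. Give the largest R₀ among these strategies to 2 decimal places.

Strategy 1: R₀ = 0.35×0 + 0.18×93 + 0.05×83 = 20.8900
Strategy 2: R₀ = 0.43×0 + 0.18×48 + 0.06×361 = 30.3000
Highest R₀: strategy 2 with 30.3000.

30.30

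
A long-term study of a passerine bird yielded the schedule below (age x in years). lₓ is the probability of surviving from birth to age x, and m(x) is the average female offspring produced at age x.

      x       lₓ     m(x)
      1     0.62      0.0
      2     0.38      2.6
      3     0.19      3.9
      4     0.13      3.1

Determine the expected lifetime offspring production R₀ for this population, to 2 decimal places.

2.13

R₀ = Σ lₓ m(x):
  age 1: 0.62 × 0.0 = 0.0000
  age 2: 0.38 × 2.6 = 0.9880
  age 3: 0.19 × 3.9 = 0.7410
  age 4: 0.13 × 3.1 = 0.4030
R₀ = 0.0000 + 0.9880 + 0.7410 + 0.4030 = 2.1320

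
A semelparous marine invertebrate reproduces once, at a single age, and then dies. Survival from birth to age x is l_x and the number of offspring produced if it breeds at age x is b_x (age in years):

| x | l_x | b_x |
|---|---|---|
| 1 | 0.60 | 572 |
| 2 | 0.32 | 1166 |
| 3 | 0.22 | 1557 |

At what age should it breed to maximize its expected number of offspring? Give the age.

2

Expected offspring if breeding at age x = l_x × b_x:
  age 1: 0.60 × 572 = 343.200
  age 2: 0.32 × 1166 = 373.120
  age 3: 0.22 × 1557 = 342.540
Maximum at age 2 (373.120).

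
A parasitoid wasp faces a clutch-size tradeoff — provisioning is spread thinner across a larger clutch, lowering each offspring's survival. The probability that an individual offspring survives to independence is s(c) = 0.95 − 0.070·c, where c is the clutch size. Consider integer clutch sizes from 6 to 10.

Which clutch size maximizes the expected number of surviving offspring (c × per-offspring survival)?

Expected surviving offspring = c × s(c):
  c=6: 6 × 0.530 = 3.180
  c=7: 7 × 0.460 = 3.220
  c=8: 8 × 0.390 = 3.120
  c=9: 9 × 0.320 = 2.880
  c=10: 10 × 0.250 = 2.500
Maximum at c = 7 (3.220 surviving offspring).

7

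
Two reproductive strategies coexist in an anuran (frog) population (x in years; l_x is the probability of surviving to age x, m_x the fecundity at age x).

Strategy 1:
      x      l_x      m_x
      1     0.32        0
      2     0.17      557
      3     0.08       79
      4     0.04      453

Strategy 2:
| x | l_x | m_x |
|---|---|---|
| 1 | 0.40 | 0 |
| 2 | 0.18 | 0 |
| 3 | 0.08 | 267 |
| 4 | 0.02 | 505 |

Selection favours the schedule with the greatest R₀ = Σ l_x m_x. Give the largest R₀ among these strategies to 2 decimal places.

Strategy 1: R₀ = 0.32×0 + 0.17×557 + 0.08×79 + 0.04×453 = 119.1300
Strategy 2: R₀ = 0.40×0 + 0.18×0 + 0.08×267 + 0.02×505 = 31.4600
Highest R₀: strategy 1 with 119.1300.

119.13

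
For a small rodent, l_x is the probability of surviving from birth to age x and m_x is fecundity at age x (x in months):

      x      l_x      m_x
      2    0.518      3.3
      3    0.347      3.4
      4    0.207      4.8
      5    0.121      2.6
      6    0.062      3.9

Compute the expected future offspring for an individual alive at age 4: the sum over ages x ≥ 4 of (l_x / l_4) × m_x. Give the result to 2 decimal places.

l_4 = 0.207. Conditional survival from age 4 to x is l_x / l_4.
  x=4: (0.207/0.207) × 4.8 = 4.8000
  x=5: (0.121/0.207) × 2.6 = 1.5198
  x=6: (0.062/0.207) × 3.9 = 1.1681
Sum = 4.8000 + 1.5198 + 1.1681 = 7.4879

7.49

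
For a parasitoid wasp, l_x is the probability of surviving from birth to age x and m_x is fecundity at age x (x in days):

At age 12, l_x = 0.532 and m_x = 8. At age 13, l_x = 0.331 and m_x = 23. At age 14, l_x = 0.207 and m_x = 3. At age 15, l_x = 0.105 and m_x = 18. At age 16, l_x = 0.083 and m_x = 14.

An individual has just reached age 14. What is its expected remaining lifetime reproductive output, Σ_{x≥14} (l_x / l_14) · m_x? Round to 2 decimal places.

17.74

l_14 = 0.207. Conditional survival from age 14 to x is l_x / l_14.
  x=14: (0.207/0.207) × 3 = 3.0000
  x=15: (0.105/0.207) × 18 = 9.1304
  x=16: (0.083/0.207) × 14 = 5.6135
Sum = 3.0000 + 9.1304 + 5.6135 = 17.7440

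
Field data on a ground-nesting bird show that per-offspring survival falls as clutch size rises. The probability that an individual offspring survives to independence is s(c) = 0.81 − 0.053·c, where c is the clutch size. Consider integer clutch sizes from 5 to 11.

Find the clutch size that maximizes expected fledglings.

8

Expected fledglings = c × s(c):
  c=5: 5 × 0.545 = 2.725
  c=6: 6 × 0.492 = 2.952
  c=7: 7 × 0.439 = 3.073
  c=8: 8 × 0.386 = 3.088
  c=9: 9 × 0.333 = 2.997
  c=10: 10 × 0.280 = 2.800
  c=11: 11 × 0.227 = 2.497
Maximum at c = 8 (3.088 fledglings).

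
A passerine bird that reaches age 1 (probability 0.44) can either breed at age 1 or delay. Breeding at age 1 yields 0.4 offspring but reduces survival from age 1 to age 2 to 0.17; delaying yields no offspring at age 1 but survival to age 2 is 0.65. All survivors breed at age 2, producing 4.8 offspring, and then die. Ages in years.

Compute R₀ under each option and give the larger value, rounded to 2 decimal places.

breed at age 1: R₀ = 0.44 × (0.4 + 0.17 × 4.8) = 0.44 × 1.2160 = 0.5350
delay to age 2: R₀ = 0.44 × (0.65 × 4.8) = 0.44 × 3.1200 = 1.3728
Higher: delay to age 2 (1.3728).

1.37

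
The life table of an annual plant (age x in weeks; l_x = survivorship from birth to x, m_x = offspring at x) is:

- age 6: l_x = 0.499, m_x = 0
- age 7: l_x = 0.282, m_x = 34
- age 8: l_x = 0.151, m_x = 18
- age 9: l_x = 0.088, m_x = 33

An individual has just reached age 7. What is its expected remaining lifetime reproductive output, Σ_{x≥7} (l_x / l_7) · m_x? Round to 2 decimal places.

53.94

l_7 = 0.282. Conditional survival from age 7 to x is l_x / l_7.
  x=7: (0.282/0.282) × 34 = 34.0000
  x=8: (0.151/0.282) × 18 = 9.6383
  x=9: (0.088/0.282) × 33 = 10.2979
Sum = 34.0000 + 9.6383 + 10.2979 = 53.9362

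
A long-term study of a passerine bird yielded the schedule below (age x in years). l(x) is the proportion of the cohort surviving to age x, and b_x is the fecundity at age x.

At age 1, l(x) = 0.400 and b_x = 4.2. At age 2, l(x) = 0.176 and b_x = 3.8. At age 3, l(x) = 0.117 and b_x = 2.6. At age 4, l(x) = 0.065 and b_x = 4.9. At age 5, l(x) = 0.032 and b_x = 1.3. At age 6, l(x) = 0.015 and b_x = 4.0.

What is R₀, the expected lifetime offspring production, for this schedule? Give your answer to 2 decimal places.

3.07

R₀ = Σ l(x) b_x:
  age 1: 0.400 × 4.2 = 1.6800
  age 2: 0.176 × 3.8 = 0.6688
  age 3: 0.117 × 2.6 = 0.3042
  age 4: 0.065 × 4.9 = 0.3185
  age 5: 0.032 × 1.3 = 0.0416
  age 6: 0.015 × 4.0 = 0.0600
R₀ = 1.6800 + 0.6688 + 0.3042 + 0.3185 + 0.0416 + 0.0600 = 3.0731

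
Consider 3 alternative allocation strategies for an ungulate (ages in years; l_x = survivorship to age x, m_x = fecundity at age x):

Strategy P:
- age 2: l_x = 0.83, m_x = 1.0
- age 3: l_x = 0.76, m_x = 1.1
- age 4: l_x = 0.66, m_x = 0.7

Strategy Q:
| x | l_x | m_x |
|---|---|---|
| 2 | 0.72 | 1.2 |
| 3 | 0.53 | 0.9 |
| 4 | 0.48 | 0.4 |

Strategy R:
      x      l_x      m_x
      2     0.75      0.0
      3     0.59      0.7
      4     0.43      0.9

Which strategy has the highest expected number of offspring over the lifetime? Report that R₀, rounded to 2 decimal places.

Strategy P: R₀ = 0.83×1.0 + 0.76×1.1 + 0.66×0.7 = 2.1280
Strategy Q: R₀ = 0.72×1.2 + 0.53×0.9 + 0.48×0.4 = 1.5330
Strategy R: R₀ = 0.75×0.0 + 0.59×0.7 + 0.43×0.9 = 0.8000
Highest R₀: strategy P with 2.1280.

2.13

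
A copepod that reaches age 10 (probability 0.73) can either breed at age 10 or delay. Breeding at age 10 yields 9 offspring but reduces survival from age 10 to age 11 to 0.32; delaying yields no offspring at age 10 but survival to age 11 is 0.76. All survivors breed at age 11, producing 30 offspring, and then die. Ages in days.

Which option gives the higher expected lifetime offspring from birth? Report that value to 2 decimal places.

breed at age 10: R₀ = 0.73 × (9 + 0.32 × 30) = 0.73 × 18.6000 = 13.5780
delay to age 11: R₀ = 0.73 × (0.76 × 30) = 0.73 × 22.8000 = 16.6440
Higher: delay to age 11 (16.6440).

16.64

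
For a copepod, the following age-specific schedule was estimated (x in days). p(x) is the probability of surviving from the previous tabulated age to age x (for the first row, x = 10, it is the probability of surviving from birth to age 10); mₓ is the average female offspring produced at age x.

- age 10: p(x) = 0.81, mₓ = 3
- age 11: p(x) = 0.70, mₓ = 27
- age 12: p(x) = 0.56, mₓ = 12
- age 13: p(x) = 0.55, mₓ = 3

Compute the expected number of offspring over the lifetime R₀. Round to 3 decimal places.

22.073

Survivorship from birth: l_x = p_10·p_11·…·p_x.
  l_10 = 0.81000
  l_11 = 0.56700
  l_12 = 0.31752
  l_13 = 0.17464
R₀ = Σ l_x mₓ:
  age 10: 0.81000 × 3 = 2.4300
  age 11: 0.56700 × 27 = 15.3090
  age 12: 0.31752 × 12 = 3.8102
  age 13: 0.17464 × 3 = 0.5239
R₀ = 2.4300 + 15.3090 + 3.8102 + 0.5239 = 22.0732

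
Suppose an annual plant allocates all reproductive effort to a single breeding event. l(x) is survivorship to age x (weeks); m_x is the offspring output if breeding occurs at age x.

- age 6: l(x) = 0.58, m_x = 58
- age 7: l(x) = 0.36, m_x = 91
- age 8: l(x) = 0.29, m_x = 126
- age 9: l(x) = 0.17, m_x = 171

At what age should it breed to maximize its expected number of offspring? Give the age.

8

Expected offspring if breeding at age x = l(x) × m_x:
  age 6: 0.58 × 58 = 33.640
  age 7: 0.36 × 91 = 32.760
  age 8: 0.29 × 126 = 36.540
  age 9: 0.17 × 171 = 29.070
Maximum at age 8 (36.540).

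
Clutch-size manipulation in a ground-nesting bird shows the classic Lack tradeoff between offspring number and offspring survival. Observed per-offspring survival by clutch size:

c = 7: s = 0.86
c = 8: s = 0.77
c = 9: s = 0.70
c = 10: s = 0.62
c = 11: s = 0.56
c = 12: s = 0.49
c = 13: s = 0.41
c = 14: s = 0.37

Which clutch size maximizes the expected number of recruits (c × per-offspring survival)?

9

Expected recruits = c × s(c):
  c=7: 7 × 0.86 = 6.020
  c=8: 8 × 0.77 = 6.160
  c=9: 9 × 0.70 = 6.300
  c=10: 10 × 0.62 = 6.200
  c=11: 11 × 0.56 = 6.160
  c=12: 12 × 0.49 = 5.880
  c=13: 13 × 0.41 = 5.330
  c=14: 14 × 0.37 = 5.180
Maximum at c = 9 (6.300 recruits).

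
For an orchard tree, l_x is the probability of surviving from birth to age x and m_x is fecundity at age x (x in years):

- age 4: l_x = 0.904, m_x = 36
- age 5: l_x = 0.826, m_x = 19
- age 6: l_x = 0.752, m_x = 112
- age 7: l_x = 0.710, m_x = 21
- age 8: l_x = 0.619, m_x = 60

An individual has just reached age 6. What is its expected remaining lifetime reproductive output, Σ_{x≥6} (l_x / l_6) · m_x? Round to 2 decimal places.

181.22

l_6 = 0.752. Conditional survival from age 6 to x is l_x / l_6.
  x=6: (0.752/0.752) × 112 = 112.0000
  x=7: (0.710/0.752) × 21 = 19.8271
  x=8: (0.619/0.752) × 60 = 49.3883
Sum = 112.0000 + 19.8271 + 49.3883 = 181.2154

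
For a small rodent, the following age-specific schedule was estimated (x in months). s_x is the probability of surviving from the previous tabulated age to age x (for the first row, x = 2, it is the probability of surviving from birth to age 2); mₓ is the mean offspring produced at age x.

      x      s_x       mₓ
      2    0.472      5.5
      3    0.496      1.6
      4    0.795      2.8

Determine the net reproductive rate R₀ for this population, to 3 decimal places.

3.492

Survivorship from birth: l_x = s_2·s_3·…·s_x.
  l_2 = 0.47200
  l_3 = 0.23411
  l_4 = 0.18612
R₀ = Σ l_x mₓ:
  age 2: 0.47200 × 5.5 = 2.5960
  age 3: 0.23411 × 1.6 = 0.3746
  age 4: 0.18612 × 2.8 = 0.5211
R₀ = 2.5960 + 0.3746 + 0.5211 = 3.4917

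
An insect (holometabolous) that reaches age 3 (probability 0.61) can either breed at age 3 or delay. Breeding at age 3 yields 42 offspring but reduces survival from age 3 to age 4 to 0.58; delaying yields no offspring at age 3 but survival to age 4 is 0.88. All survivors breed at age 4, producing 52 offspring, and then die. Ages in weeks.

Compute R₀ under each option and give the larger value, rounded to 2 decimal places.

44.02

breed at age 3: R₀ = 0.61 × (42 + 0.58 × 52) = 0.61 × 72.1600 = 44.0176
delay to age 4: R₀ = 0.61 × (0.88 × 52) = 0.61 × 45.7600 = 27.9136
Higher: breed at age 3 (44.0176).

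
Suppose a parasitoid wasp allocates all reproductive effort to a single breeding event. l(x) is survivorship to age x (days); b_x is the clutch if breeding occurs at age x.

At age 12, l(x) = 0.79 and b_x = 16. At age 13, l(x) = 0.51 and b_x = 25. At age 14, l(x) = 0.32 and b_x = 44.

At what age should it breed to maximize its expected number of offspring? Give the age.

Expected offspring if breeding at age x = l(x) × b_x:
  age 12: 0.79 × 16 = 12.640
  age 13: 0.51 × 25 = 12.750
  age 14: 0.32 × 44 = 14.080
Maximum at age 14 (14.080).

14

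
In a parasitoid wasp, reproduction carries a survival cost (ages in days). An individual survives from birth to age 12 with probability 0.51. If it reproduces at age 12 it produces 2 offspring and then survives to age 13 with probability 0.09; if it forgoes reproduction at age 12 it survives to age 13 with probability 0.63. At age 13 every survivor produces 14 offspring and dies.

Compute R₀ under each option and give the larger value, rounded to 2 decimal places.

breed at age 12: R₀ = 0.51 × (2 + 0.09 × 14) = 0.51 × 3.2600 = 1.6626
delay to age 13: R₀ = 0.51 × (0.63 × 14) = 0.51 × 8.8200 = 4.4982
Higher: delay to age 13 (4.4982).

4.50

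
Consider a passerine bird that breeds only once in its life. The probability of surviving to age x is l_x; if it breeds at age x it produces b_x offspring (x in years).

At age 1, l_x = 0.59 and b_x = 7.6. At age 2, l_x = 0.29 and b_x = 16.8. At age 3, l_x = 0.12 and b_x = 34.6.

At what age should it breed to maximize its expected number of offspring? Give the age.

Expected offspring if breeding at age x = l_x × b_x:
  age 1: 0.59 × 7.6 = 4.484
  age 2: 0.29 × 16.8 = 4.872
  age 3: 0.12 × 34.6 = 4.152
Maximum at age 2 (4.872).

2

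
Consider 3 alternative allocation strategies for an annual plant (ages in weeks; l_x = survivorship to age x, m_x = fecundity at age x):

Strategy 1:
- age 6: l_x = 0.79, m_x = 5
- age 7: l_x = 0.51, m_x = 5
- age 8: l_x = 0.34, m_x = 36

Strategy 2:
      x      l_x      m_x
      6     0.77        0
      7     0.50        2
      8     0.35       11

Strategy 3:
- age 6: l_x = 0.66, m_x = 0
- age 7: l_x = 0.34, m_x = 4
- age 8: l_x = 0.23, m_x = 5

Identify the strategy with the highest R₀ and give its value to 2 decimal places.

18.74

Strategy 1: R₀ = 0.79×5 + 0.51×5 + 0.34×36 = 18.7400
Strategy 2: R₀ = 0.77×0 + 0.50×2 + 0.35×11 = 4.8500
Strategy 3: R₀ = 0.66×0 + 0.34×4 + 0.23×5 = 2.5100
Highest R₀: strategy 1 with 18.7400.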